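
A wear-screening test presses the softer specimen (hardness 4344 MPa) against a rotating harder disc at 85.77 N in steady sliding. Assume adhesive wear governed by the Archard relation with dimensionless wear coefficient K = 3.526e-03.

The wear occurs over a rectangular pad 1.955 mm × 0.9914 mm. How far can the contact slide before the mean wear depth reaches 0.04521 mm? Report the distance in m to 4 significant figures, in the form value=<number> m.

Displayed values are rounded — the algebra keeps full float precision. Rounded just once: four significant digits.
Hardness H = 4344 MPa = 4.344e+09 Pa.
Pad sides 1.955 mm × 0.9914 mm = 1.955e-03 m × 9.914e-04 m. Contact area A = 1.955e-03 m × 9.914e-04 m = 1.938e-06 m².
Depth limit h_lim = 0.04521 mm = 4.521e-05 m.
Expressed in SI base units: W = 85.77 N, H = 4.344e+09 Pa, K = 3.526e-03.
Allowed volume V_lim = h_lim·A = 4.521e-05 · 1.938e-06 = 8.763e-11 m³.
Life L = V_lim·H/(K·W) = 8.763e-11 · 4.344e+09 / (3.526e-03 · 85.77) = 1.259 m.

value=1.259 m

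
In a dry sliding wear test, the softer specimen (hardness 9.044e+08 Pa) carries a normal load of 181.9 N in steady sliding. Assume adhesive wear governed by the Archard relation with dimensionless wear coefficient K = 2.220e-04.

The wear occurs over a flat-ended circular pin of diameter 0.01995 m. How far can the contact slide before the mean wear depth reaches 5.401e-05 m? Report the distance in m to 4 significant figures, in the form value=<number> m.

The intermediates are shown rounded, and the computation maintains full precision. Rounded just once, at four significant digits.
Contact area A = π·d²/4 = π·(0.01995 m)²/4 = 3.126e-04 m².
In SI base units: W = 181.9 N, H = 9.044e+08 Pa, K = 2.220e-04.
Volume at the limit: V_lim = h_lim·A = 5.401e-05 · 3.126e-04 = 1.688e-08 m³.
Inverting, life L = V_lim·H/(K·W) = 1.688e-08 · 9.044e+08 / (2.220e-04 · 181.9) = 378.1 m.

value=378.1 m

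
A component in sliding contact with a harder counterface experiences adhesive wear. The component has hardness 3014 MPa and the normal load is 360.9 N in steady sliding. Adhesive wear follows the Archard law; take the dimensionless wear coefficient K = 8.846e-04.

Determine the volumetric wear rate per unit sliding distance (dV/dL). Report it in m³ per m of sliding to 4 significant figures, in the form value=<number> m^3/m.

value=1.059e-10 m^3/m

The algebra keeps full precision. Intermediate values appear rounded — one last rounding, at four significant digits.
Convert: Hardness H = 3014 MPa = 3.014e+09 Pa.
Collected in SI base units: W = 360.9 N, H = 3.014e+09 Pa, K = 8.846e-04.
Rate of wear dV/dL = K·W/H, so: 8.846e-04 · 360.9 / 3.014e+09 = 1.059e-10 m³/m.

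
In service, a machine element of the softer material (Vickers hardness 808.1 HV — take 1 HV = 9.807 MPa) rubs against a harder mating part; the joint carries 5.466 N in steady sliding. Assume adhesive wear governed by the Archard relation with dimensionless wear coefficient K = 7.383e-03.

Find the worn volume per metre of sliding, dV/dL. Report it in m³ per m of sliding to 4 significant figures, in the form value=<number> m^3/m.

The computation runs at full float precision. Intermediates are shown rounded. Rounded just once, at four significant figures.
Hardness H = 808.1 HV × 9.807 MPa/HV = 7925 MPa = 7.925e+09 Pa.
As SI base values: W = 5.466 N, H = 7.925e+09 Pa, K = 7.383e-03.
Rate of wear dV/dL = K·W/H — distance-free: 7.383e-03 · 5.466 / 7.925e+09 = 5.092e-12 m³/m.

value=5.092e-12 m^3/m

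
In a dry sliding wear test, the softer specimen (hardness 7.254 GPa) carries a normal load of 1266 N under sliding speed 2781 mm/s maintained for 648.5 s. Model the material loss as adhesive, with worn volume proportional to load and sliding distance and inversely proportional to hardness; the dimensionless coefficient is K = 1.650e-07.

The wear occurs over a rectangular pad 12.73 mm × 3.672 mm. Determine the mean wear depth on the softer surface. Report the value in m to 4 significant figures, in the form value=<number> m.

Intermediates are shown rounded; the computation carries exact precision, and a single final rounding, at four significant digits.
Convert: Sliding speed v = 2781 mm/s = 2.781 m/s. Distance covered L = v·t = 2.781 m/s × 648.5 s = 1803 m.
Convert: Hardness H = 7.254 GPa = 7.254e+09 Pa.
Convert: Pad sides 12.73 mm × 3.672 mm = 0.01273 m × 0.003672 m. Contact area A = 0.01273 m × 0.003672 m = 4.674e-05 m².
As SI base values: W = 1266 N, H = 7.254e+09 Pa, K = 1.650e-07.
Archard relation: V = K·W·L/H = 1.650e-07 · 1266 · 1803 / 7.254e+09 = 5.193e-11 m³.
Depth of wear h = V/A = 5.193e-11 / 4.674e-05 = 1.111e-06 m.

value=1.111e-06 m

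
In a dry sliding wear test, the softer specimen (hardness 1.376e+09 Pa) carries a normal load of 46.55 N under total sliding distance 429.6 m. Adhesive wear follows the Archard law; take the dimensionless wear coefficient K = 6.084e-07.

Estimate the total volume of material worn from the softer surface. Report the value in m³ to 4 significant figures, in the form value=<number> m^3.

value=8.842e-12 m^3

Intermediate values are printed rounded — every step runs at full precision; one final rounding: 4 significant digits.
In SI base units: W = 46.55 N, H = 1.376e+09 Pa, K = 6.084e-07.
The Archard volume V = K·W·L/H = 6.084e-07 · 46.55 · 429.6 / 1.376e+09 = 8.842e-12 m³.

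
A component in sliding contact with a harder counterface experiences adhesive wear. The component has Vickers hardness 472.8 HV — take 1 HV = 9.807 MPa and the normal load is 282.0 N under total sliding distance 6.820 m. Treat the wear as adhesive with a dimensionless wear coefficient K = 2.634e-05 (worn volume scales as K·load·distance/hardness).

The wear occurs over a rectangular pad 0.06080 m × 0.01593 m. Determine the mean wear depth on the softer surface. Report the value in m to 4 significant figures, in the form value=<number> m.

value=1.128e-08 m

Printed values are rounded — each operation maintains full precision. Rounded once at the end, at four significant figures.
Convert: Hardness H = 472.8 HV × 9.807 MPa/HV = 4637 MPa = 4.637e+09 Pa.
Convert: Contact area A = 0.06080 m × 0.01593 m = 9.685e-04 m².
In SI base units: W = 282.0 N, H = 4.637e+09 Pa, K = 2.634e-05.
Worn volume V = K·W·L/H = 2.634e-05 · 282.0 · 6.820 / 4.637e+09 = 1.093e-11 m³.
Depth of wear h = V/A = 1.093e-11 / 9.685e-04 = 1.128e-08 m.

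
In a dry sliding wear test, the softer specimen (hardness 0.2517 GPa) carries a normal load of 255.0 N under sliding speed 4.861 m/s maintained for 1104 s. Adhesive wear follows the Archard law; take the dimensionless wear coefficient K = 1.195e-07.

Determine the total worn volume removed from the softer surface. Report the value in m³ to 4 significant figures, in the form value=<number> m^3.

value=6.497e-10 m^3

Each operation carries full precision. Intermediates are shown rounded. Rounded just once: four significant figures.
Convert: Distance covered L = v·t = 4.861 m/s × 1104 s = 5367 m.
Convert: Hardness H = 0.2517 GPa = 2.517e+08 Pa.
Expressed in SI base units: W = 255.0 N, H = 2.517e+08 Pa, K = 1.195e-07.
By Archard's law, V = K·W·L/H = 1.195e-07 · 255.0 · 5367 / 2.517e+08 = 6.497e-10 m³.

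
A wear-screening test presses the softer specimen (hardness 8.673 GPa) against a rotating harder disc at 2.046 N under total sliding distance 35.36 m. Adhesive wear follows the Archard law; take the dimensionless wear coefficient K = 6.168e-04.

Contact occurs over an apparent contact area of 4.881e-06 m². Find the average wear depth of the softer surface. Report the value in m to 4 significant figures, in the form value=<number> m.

value=1.054e-06 m

The intermediates are shown rounded, and each operation maintains full float precision — rounded just once, at four significant digits.
Hardness H = 8.673 GPa = 8.673e+09 Pa.
In SI base units, W = 2.046 N, H = 8.673e+09 Pa, K = 6.168e-04.
Worn volume V = K·W·L/H = 6.168e-04 · 2.046 · 35.36 / 8.673e+09 = 5.145e-12 m³.
Depth h = V/A = 5.145e-12 / 4.881e-06 = 1.054e-06 m.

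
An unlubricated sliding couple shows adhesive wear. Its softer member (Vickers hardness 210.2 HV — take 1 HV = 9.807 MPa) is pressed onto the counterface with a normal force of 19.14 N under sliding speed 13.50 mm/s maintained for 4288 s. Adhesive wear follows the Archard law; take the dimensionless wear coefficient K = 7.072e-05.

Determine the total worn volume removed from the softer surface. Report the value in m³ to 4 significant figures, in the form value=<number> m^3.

Each operation keeps exact precision. The intermediates are printed rounded — rounded once at the end, at 4 significant digits.
Sliding speed v = 13.50 mm/s = 0.01350 m/s. The distance L = v·t = 0.01350 m/s × 4288 s = 57.89 m.
Hardness H = 210.2 HV × 9.807 MPa/HV = 2061 MPa = 2.061e+09 Pa.
In SI base units: W = 19.14 N, H = 2.061e+09 Pa, K = 7.072e-05.
Worn volume V = K·W·L/H = 7.072e-05 · 19.14 · 57.89 / 2.061e+09 = 3.801e-11 m³.

value=3.801e-11 m^3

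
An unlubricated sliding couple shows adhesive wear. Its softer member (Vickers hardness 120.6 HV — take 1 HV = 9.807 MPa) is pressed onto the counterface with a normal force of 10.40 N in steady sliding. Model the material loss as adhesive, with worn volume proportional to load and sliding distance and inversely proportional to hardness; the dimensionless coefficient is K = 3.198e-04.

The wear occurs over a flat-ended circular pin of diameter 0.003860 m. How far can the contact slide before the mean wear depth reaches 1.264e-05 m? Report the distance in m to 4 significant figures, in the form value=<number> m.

The intermediates are shown rounded, and the algebra maintains exact precision, and a single final rounding: four significant figures.
Hardness H = 120.6 HV × 9.807 MPa/HV = 1183 MPa = 1.183e+09 Pa.
Contact area A = π·d²/4 = π·(0.003860 m)²/4 = 1.170e-05 m².
Restated in SI base units: W = 10.40 N, H = 1.183e+09 Pa, K = 3.198e-04.
Volume at the limit: V_lim = h_lim·A = 1.264e-05 · 1.170e-05 = 1.479e-10 m³.
So the life L = V_lim·H/(K·W) = 1.479e-10 · 1.183e+09 / (3.198e-04 · 10.40) = 52.60 m.

value=52.60 m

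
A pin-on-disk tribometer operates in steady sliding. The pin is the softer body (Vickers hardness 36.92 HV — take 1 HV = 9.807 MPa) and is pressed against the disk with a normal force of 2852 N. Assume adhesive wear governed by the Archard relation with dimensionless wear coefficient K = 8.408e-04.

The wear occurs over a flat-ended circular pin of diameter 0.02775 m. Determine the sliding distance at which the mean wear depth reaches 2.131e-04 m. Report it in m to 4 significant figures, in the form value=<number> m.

value=19.46 m

The intermediates appear rounded; the algebra keeps full float precision — one final rounding: four significant figures.
Convert: Hardness H = 36.92 HV × 9.807 MPa/HV = 362.1 MPa = 3.621e+08 Pa.
Convert: Contact area A = π·d²/4 = π·(0.02775 m)²/4 = 6.048e-04 m².
Expressed in SI base units: W = 2852 N, H = 3.621e+08 Pa, K = 8.408e-04.
Allowed volume V_lim = h_lim·A = 2.131e-04 · 6.048e-04 = 1.289e-07 m³.
Inverting, life L = V_lim·H/(K·W) = 1.289e-07 · 3.621e+08 / (8.408e-04 · 2852) = 19.46 m.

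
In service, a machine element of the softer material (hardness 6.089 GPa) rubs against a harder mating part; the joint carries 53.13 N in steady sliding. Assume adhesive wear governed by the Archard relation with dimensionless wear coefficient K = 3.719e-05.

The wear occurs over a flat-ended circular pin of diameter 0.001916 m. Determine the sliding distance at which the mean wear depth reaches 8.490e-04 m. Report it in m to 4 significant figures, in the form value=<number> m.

value=7543 m

Each operation holds exact precision; intermediate values are shown rounded, and a lone final rounding, at four significant figures.
Convert: Hardness H = 6.089 GPa = 6.089e+09 Pa.
Convert: Contact area A = π·d²/4 = π·(0.001916 m)²/4 = 2.883e-06 m².
Working in SI base units: W = 53.13 N, H = 6.089e+09 Pa, K = 3.719e-05.
Allowed volume V_lim = h_lim·A = 8.490e-04 · 2.883e-06 = 2.448e-09 m³.
So the life L = V_lim·H/(K·W) = 2.448e-09 · 6.089e+09 / (3.719e-05 · 53.13) = 7543 m.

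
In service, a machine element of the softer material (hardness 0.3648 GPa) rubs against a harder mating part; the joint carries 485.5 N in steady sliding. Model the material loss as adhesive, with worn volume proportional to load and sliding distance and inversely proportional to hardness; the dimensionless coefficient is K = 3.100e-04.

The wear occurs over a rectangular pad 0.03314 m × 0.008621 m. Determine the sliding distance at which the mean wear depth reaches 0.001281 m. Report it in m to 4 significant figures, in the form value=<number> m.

Intermediates are displayed rounded, and every step runs at full precision, and rounded just once: four significant digits.
Convert: Hardness H = 0.3648 GPa = 3.648e+08 Pa.
Convert: Contact area A = 0.03314 m × 0.008621 m = 2.857e-04 m².
As SI base values: W = 485.5 N, H = 3.648e+08 Pa, K = 3.100e-04.
Permissible volume V_lim = h_lim·A = 0.001281 · 2.857e-04 = 3.660e-07 m³.
Life L = V_lim·H/(K·W) = 3.660e-07 · 3.648e+08 / (3.100e-04 · 485.5) = 887.1 m.

value=887.1 m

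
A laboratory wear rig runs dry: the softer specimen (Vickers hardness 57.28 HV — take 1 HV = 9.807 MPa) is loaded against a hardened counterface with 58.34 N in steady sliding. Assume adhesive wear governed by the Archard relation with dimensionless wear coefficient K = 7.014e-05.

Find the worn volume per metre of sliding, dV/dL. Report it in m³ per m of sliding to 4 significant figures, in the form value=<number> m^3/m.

value=7.284e-12 m^3/m

Intermediates are displayed rounded — the algebra carries full precision. Rounded once at the end: four significant digits.
Hardness H = 57.28 HV × 9.807 MPa/HV = 561.7 MPa = 5.617e+08 Pa.
Collected in SI base units: W = 58.34 N, H = 5.617e+08 Pa, K = 7.014e-05.
Volumetric rate dV/dL = K·W/H, so: 7.014e-05 · 58.34 / 5.617e+08 = 7.284e-12 m³/m.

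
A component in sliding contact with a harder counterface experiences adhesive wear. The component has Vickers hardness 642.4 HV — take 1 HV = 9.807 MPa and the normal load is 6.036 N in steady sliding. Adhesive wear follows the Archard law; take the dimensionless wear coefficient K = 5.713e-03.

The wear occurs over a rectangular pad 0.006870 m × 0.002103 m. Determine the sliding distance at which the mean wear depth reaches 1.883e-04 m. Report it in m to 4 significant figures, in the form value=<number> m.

value=497.0 m

Intermediates are printed rounded — all arithmetic carries exact precision; one last rounding, at four significant figures.
Hardness H = 642.4 HV × 9.807 MPa/HV = 6300 MPa = 6.300e+09 Pa.
Contact area A = 0.006870 m × 0.002103 m = 1.445e-05 m².
Expressed in SI base units: W = 6.036 N, H = 6.300e+09 Pa, K = 5.713e-03.
Allowed volume V_lim = h_lim·A = 1.883e-04 · 1.445e-05 = 2.720e-09 m³.
Life L = V_lim·H/(K·W) = 2.720e-09 · 6.300e+09 / (5.713e-03 · 6.036) = 497.0 m.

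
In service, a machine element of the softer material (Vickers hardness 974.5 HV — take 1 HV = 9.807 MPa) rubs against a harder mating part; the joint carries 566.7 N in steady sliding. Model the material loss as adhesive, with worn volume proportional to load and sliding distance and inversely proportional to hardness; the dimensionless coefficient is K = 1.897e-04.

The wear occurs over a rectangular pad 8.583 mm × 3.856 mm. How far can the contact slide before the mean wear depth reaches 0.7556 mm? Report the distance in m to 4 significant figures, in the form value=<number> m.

value=2223 m

Intermediates are shown rounded, and all arithmetic holds exact precision; one last rounding to 4 significant figures.
Hardness H = 974.5 HV × 9.807 MPa/HV = 9557 MPa = 9.557e+09 Pa.
Pad sides 8.583 mm × 3.856 mm = 0.008583 m × 0.003856 m. Contact area A = 0.008583 m × 0.003856 m = 3.310e-05 m².
Depth limit h_lim = 0.7556 mm = 7.556e-04 m.
Restated in SI base units: W = 566.7 N, H = 9.557e+09 Pa, K = 1.897e-04.
Permissible volume V_lim = h_lim·A = 7.556e-04 · 3.310e-05 = 2.501e-08 m³.
Sliding life L = V_lim·H/(K·W) = 2.501e-08 · 9.557e+09 / (1.897e-04 · 566.7) = 2223 m.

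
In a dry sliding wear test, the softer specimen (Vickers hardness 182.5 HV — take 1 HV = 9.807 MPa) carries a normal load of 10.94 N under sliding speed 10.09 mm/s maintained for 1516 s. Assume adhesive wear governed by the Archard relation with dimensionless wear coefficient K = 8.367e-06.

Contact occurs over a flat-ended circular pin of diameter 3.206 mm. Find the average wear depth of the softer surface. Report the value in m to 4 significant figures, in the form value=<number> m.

All working math holds exact precision; intermediate values are shown rounded; one last rounding: 4 significant figures.
Convert: Sliding speed v = 10.09 mm/s = 0.01009 m/s. Total distance L = v·t = 0.01009 m/s × 1516 s = 15.30 m.
Convert: Hardness H = 182.5 HV × 9.807 MPa/HV = 1790 MPa = 1.790e+09 Pa.
Convert: Pin diameter d = 3.206 mm = 0.003206 m. Contact area A = π·d²/4 = π·(0.003206 m)²/4 = 8.073e-06 m².
Expressed in SI base units: W = 10.94 N, H = 1.790e+09 Pa, K = 8.367e-06.
Archard volume V = K·W·L/H = 8.367e-06 · 10.94 · 15.30 / 1.790e+09 = 7.823e-13 m³.
Mean depth h = V/A = 7.823e-13 / 8.073e-06 = 9.691e-08 m.

value=9.691e-08 m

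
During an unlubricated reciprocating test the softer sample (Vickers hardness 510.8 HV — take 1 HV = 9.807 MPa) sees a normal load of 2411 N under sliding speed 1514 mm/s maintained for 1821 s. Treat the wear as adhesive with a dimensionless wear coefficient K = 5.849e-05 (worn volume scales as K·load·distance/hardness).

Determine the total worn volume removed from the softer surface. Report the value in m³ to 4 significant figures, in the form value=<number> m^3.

value=7.761e-08 m^3

Each operation maintains full float precision, and intermediates are displayed rounded; a single final rounding to 4 significant digits.
Sliding speed v = 1514 mm/s = 1.514 m/s. The distance L = v·t = 1.514 m/s × 1821 s = 2757 m.
Hardness H = 510.8 HV × 9.807 MPa/HV = 5009 MPa = 5.009e+09 Pa.
Collected in SI base units: W = 2411 N, H = 5.009e+09 Pa, K = 5.849e-05.
Volume removed: V = K·W·L/H = 5.849e-05 · 2411 · 2757 / 5.009e+09 = 7.761e-08 m³.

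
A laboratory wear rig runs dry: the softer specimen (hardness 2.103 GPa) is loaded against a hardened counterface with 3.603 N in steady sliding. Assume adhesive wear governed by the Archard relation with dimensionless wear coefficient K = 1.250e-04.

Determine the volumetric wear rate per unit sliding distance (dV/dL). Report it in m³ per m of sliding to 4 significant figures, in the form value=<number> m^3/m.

value=2.142e-13 m^3/m

The computation holds full float precision, and intermediate values are printed rounded — a single final rounding: 4 significant digits.
Convert: Hardness H = 2.103 GPa = 2.103e+09 Pa.
SI base units throughout: W = 3.603 N, H = 2.103e+09 Pa, K = 1.250e-04.
The wear rate dV/dL = K·W/H (no L dependence): 1.250e-04 · 3.603 / 2.103e+09 = 2.142e-13 m³/m.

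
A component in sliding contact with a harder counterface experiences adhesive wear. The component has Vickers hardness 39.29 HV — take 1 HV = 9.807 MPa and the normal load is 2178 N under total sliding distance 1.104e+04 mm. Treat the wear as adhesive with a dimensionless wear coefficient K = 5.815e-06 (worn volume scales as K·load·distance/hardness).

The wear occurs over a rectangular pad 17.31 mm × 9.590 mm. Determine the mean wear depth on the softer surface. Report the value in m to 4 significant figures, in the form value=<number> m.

value=2.186e-06 m

All working math runs at exact precision — intermediate values are printed rounded, and rounded once at the end to 4 significant figures.
Convert: Distance L = 1.104e+04 mm = 11.04 m.
Convert: Hardness H = 39.29 HV × 9.807 MPa/HV = 385.3 MPa = 3.853e+08 Pa.
Convert: Pad sides 17.31 mm × 9.590 mm = 0.01731 m × 0.009590 m. Contact area A = 0.01731 m × 0.009590 m = 1.660e-04 m².
In SI base units, W = 2178 N, H = 3.853e+08 Pa, K = 5.815e-06.
Wear volume V = K·W·L/H = 5.815e-06 · 2178 · 11.04 / 3.853e+08 = 3.629e-10 m³.
Wear depth h = V/A = 3.629e-10 / 1.660e-04 = 2.186e-06 m.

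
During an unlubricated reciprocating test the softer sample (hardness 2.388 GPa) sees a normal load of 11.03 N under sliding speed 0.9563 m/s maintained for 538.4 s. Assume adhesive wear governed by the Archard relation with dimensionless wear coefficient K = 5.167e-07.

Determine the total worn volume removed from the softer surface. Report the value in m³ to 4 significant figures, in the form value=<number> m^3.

value=1.229e-12 m^3

Printed values are rounded, and the computation carries full precision — a lone final rounding: four significant figures.
Distance covered L = v·t = 0.9563 m/s × 538.4 s = 514.9 m.
Hardness H = 2.388 GPa = 2.388e+09 Pa.
Working in SI base units: W = 11.03 N, H = 2.388e+09 Pa, K = 5.167e-07.
By Archard's law, V = K·W·L/H = 5.167e-07 · 11.03 · 514.9 / 2.388e+09 = 1.229e-12 m³.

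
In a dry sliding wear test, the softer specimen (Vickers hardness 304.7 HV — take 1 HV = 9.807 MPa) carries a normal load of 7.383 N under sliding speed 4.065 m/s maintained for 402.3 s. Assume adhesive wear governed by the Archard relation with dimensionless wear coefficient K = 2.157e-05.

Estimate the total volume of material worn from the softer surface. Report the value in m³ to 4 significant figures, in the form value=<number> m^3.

Every step maintains full precision. Intermediates are shown rounded — a lone final rounding to 4 significant digits.
The distance L = v·t = 4.065 m/s × 402.3 s = 1635 m.
Hardness H = 304.7 HV × 9.807 MPa/HV = 2988 MPa = 2.988e+09 Pa.
SI base units throughout: W = 7.383 N, H = 2.988e+09 Pa, K = 2.157e-05.
Volume removed: V = K·W·L/H = 2.157e-05 · 7.383 · 1635 / 2.988e+09 = 8.715e-11 m³.

value=8.715e-11 m^3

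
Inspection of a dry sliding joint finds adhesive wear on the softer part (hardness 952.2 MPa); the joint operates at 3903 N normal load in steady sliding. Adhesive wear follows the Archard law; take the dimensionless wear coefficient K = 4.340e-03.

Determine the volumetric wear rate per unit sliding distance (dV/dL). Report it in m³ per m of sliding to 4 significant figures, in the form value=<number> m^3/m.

Shown intermediates are rounded; every step maintains full precision, and rounded just once to 4 significant figures.
Hardness H = 952.2 MPa = 9.522e+08 Pa.
SI base units throughout: W = 3903 N, H = 9.522e+08 Pa, K = 4.340e-03.
Sliding wear rate dV/dL = K·W/H (no L dependence): 4.340e-03 · 3903 / 9.522e+08 = 1.779e-08 m³/m.

value=1.779e-08 m^3/m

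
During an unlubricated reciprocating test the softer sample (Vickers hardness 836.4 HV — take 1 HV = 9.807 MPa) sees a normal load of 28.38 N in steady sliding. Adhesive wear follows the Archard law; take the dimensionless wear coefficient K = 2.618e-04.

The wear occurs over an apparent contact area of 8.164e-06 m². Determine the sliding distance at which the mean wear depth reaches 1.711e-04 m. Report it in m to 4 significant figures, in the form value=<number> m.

value=1542 m

All arithmetic carries exact precision. Intermediate values are shown rounded — one last rounding to 4 significant figures.
Hardness H = 836.4 HV × 9.807 MPa/HV = 8203 MPa = 8.203e+09 Pa.
SI base units throughout: W = 28.38 N, H = 8.203e+09 Pa, K = 2.618e-04.
Allowed volume V_lim = h_lim·A = 1.711e-04 · 8.164e-06 = 1.397e-09 m³.
Sliding life L = V_lim·H/(K·W) = 1.397e-09 · 8.203e+09 / (2.618e-04 · 28.38) = 1542 m.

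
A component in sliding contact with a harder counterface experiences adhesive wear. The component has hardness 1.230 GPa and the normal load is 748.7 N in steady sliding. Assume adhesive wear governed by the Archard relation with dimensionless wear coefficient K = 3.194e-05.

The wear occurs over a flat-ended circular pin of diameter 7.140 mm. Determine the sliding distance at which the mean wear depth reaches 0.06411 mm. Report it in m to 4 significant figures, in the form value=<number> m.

value=132.0 m

The intermediates are shown rounded; the algebra holds full float precision, and a lone final rounding to 4 significant digits.
Convert: Hardness H = 1.230 GPa = 1.230e+09 Pa.
Convert: Pin diameter d = 7.140 mm = 0.007140 m. Contact area A = π·d²/4 = π·(0.007140 m)²/4 = 4.004e-05 m².
Convert: Depth limit h_lim = 0.06411 mm = 6.411e-05 m.
In SI base units, W = 748.7 N, H = 1.230e+09 Pa, K = 3.194e-05.
Permissible volume V_lim = h_lim·A = 6.411e-05 · 4.004e-05 = 2.567e-09 m³.
Life L = V_lim·H/(K·W) = 2.567e-09 · 1.230e+09 / (3.194e-05 · 748.7) = 132.0 m.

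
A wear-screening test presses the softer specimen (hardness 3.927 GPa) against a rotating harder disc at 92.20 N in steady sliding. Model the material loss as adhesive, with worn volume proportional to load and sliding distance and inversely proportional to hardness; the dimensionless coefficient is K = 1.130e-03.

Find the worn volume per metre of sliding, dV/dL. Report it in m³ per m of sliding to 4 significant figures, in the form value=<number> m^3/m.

The algebra keeps full float precision, and the intermediates are displayed rounded, and rounded just once: four significant figures.
Hardness H = 3.927 GPa = 3.927e+09 Pa.
In SI base units, W = 92.20 N, H = 3.927e+09 Pa, K = 1.130e-03.
Volumetric rate dV/dL = K·W/H (no L dependence): 1.130e-03 · 92.20 / 3.927e+09 = 2.653e-11 m³/m.

value=2.653e-11 m^3/m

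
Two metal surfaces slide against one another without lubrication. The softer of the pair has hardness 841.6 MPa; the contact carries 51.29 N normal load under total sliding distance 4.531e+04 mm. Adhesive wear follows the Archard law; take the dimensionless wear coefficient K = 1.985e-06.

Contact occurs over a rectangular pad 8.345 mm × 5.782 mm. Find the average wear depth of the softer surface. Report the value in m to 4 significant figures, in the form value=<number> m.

value=1.136e-07 m

Intermediate values appear rounded; the computation runs at full precision — a single final rounding, at 4 significant figures.
Convert: Sliding distance L = 4.531e+04 mm = 45.31 m.
Convert: Hardness H = 841.6 MPa = 8.416e+08 Pa.
Convert: Pad sides 8.345 mm × 5.782 mm = 0.008345 m × 0.005782 m. Contact area A = 0.008345 m × 0.005782 m = 4.825e-05 m².
Restated in SI base units: W = 51.29 N, H = 8.416e+08 Pa, K = 1.985e-06.
Volume removed: V = K·W·L/H = 1.985e-06 · 51.29 · 45.31 / 8.416e+08 = 5.481e-12 m³.
Depth of wear h = V/A = 5.481e-12 / 4.825e-05 = 1.136e-07 m.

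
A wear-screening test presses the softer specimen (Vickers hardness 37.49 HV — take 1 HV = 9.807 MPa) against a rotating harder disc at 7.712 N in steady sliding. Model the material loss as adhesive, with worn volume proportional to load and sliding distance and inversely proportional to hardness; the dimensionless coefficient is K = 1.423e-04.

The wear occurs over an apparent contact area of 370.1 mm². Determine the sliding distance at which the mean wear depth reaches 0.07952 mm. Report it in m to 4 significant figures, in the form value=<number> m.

value=9860 m

The intermediates are shown rounded. Each operation runs at exact precision; a lone final rounding: four significant figures.
Hardness H = 37.49 HV × 9.807 MPa/HV = 367.7 MPa = 3.677e+08 Pa.
Contact area A = 370.1 mm² = 3.701e-04 m².
Depth limit h_lim = 0.07952 mm = 7.952e-05 m.
In SI base units: W = 7.712 N, H = 3.677e+08 Pa, K = 1.423e-04.
Limit volume V_lim = h_lim·A = 7.952e-05 · 3.701e-04 = 2.943e-08 m³.
So the life L = V_lim·H/(K·W) = 2.943e-08 · 3.677e+08 / (1.423e-04 · 7.712) = 9860 m.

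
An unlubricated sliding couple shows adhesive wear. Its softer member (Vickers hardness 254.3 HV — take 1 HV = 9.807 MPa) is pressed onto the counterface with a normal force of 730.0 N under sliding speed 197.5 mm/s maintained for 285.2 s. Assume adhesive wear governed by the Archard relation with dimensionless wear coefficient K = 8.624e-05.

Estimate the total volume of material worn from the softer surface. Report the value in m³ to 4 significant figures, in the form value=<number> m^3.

Intermediates are shown rounded; each operation runs at exact precision, and rounded just once: four significant figures.
Convert: Sliding speed v = 197.5 mm/s = 0.1975 m/s. Sliding distance L = v·t = 0.1975 m/s × 285.2 s = 56.33 m.
Convert: Hardness H = 254.3 HV × 9.807 MPa/HV = 2494 MPa = 2.494e+09 Pa.
SI base units throughout: W = 730.0 N, H = 2.494e+09 Pa, K = 8.624e-05.
Wear volume V = K·W·L/H = 8.624e-05 · 730.0 · 56.33 / 2.494e+09 = 1.422e-09 m³.

value=1.422e-09 m^3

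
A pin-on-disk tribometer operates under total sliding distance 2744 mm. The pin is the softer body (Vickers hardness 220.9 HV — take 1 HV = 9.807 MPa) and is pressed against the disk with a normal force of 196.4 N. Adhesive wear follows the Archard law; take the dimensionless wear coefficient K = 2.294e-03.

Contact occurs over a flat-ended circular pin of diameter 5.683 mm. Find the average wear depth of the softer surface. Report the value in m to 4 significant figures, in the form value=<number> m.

Quoted intermediates are rounded. All working math holds full float precision — rounded once at the end, at four significant digits.
Distance covered L = 2744 mm = 2.744 m.
Hardness H = 220.9 HV × 9.807 MPa/HV = 2166 MPa = 2.166e+09 Pa.
Pin diameter d = 5.683 mm = 0.005683 m. Contact area A = π·d²/4 = π·(0.005683 m)²/4 = 2.537e-05 m².
SI base units throughout: W = 196.4 N, H = 2.166e+09 Pa, K = 2.294e-03.
Apply Archard: V = K·W·L/H = 2.294e-03 · 196.4 · 2.744 / 2.166e+09 = 5.707e-10 m³.
Depth of wear h = V/A = 5.707e-10 / 2.537e-05 = 2.250e-05 m.

value=2.250e-05 m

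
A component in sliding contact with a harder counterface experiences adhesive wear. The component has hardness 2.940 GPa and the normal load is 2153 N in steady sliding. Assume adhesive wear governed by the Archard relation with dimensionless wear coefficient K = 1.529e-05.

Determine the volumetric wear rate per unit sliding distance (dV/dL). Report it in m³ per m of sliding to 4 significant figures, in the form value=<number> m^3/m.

The intermediates appear rounded. Each operation maintains exact precision. Rounded once at the end to four significant digits.
Hardness H = 2.940 GPa = 2.940e+09 Pa.
As SI base values: W = 2153 N, H = 2.940e+09 Pa, K = 1.529e-05.
Rate of wear dV/dL = K·W/H, per unit distance: 1.529e-05 · 2153 / 2.940e+09 = 1.120e-11 m³/m.

value=1.120e-11 m^3/m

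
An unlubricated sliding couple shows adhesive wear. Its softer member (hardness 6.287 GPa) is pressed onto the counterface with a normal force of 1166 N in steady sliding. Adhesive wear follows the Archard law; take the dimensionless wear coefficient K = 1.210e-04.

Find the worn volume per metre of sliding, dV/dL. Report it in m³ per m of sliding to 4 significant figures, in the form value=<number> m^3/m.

value=2.244e-11 m^3/m

Printed values are rounded, and every step maintains full float precision; rounded just once to 4 significant digits.
Hardness H = 6.287 GPa = 6.287e+09 Pa.
As SI base values: W = 1166 N, H = 6.287e+09 Pa, K = 1.210e-04.
Wear rate dV/dL = K·W/H, per unit distance: 1.210e-04 · 1166 / 6.287e+09 = 2.244e-11 m³/m.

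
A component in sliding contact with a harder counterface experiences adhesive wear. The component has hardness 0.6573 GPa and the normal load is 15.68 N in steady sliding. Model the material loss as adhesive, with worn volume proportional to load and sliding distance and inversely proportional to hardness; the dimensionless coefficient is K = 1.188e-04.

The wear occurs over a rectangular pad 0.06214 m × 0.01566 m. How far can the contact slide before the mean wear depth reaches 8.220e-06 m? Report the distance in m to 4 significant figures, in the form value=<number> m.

All arithmetic runs at full float precision, and intermediates are printed rounded, and a single final rounding to four significant digits.
Hardness H = 0.6573 GPa = 6.573e+08 Pa.
Contact area A = 0.06214 m × 0.01566 m = 9.731e-04 m².
Expressed in SI base units: W = 15.68 N, H = 6.573e+08 Pa, K = 1.188e-04.
Allowed volume V_lim = h_lim·A = 8.220e-06 · 9.731e-04 = 7.999e-09 m³.
Thus life L = V_lim·H/(K·W) = 7.999e-09 · 6.573e+08 / (1.188e-04 · 15.68) = 2823 m.

value=2823 m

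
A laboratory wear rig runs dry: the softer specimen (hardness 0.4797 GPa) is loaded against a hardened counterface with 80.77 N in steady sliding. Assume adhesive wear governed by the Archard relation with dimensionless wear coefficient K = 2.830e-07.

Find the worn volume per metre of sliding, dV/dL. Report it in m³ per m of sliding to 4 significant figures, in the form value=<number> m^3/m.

value=4.765e-14 m^3/m

Intermediate values appear rounded. All working math carries exact precision; rounded once at the end, at four significant digits.
Convert: Hardness H = 0.4797 GPa = 4.797e+08 Pa.
SI base units throughout: W = 80.77 N, H = 4.797e+08 Pa, K = 2.830e-07.
Rate of wear dV/dL = K·W/H, so: 2.830e-07 · 80.77 / 4.797e+08 = 4.765e-14 m³/m.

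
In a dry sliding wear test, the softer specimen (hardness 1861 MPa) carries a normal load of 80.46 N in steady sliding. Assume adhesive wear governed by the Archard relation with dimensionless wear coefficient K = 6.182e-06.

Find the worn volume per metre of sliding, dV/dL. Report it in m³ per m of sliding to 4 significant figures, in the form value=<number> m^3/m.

Every step maintains full float precision. The intermediates are printed rounded, and one final rounding: four significant figures.
Hardness H = 1861 MPa = 1.861e+09 Pa.
In SI base units: W = 80.46 N, H = 1.861e+09 Pa, K = 6.182e-06.
The wear rate dV/dL = K·W/H — distance-free: 6.182e-06 · 80.46 / 1.861e+09 = 2.673e-13 m³/m.

value=2.673e-13 m^3/m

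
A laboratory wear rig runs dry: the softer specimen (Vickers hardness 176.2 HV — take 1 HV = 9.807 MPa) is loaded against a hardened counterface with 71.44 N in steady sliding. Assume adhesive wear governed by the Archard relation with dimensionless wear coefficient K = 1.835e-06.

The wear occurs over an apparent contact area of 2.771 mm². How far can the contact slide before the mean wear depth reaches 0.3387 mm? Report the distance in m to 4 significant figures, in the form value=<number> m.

value=1.237e+04 m

Intermediate values are printed rounded, and every step holds full float precision; one final rounding: 4 significant figures.
Hardness H = 176.2 HV × 9.807 MPa/HV = 1728 MPa = 1.728e+09 Pa.
Contact area A = 2.771 mm² = 2.771e-06 m².
Depth limit h_lim = 0.3387 mm = 3.387e-04 m.
As SI base values: W = 71.44 N, H = 1.728e+09 Pa, K = 1.835e-06.
At the depth limit, V_lim = h_lim·A = 3.387e-04 · 2.771e-06 = 9.385e-10 m³.
Inverting, life L = V_lim·H/(K·W) = 9.385e-10 · 1.728e+09 / (1.835e-06 · 71.44) = 1.237e+04 m.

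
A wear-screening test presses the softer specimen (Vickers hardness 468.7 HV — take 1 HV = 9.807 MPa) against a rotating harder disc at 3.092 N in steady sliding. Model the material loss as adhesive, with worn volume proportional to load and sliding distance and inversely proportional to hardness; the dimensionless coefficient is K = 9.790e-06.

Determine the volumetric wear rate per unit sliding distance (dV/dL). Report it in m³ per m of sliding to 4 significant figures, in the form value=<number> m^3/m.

value=6.586e-15 m^3/m

Intermediates are displayed rounded — every step runs at full float precision, and one final rounding: 4 significant digits.
Hardness H = 468.7 HV × 9.807 MPa/HV = 4597 MPa = 4.597e+09 Pa.
Expressed in SI base units: W = 3.092 N, H = 4.597e+09 Pa, K = 9.790e-06.
Volumetric rate dV/dL = K·W/H — distance-free: 9.790e-06 · 3.092 / 4.597e+09 = 6.586e-15 m³/m.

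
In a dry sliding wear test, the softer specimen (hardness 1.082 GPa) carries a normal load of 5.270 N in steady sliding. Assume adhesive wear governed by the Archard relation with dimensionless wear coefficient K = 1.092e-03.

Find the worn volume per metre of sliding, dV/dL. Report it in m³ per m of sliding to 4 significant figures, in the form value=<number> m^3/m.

Each operation maintains full precision; displayed values are rounded — rounded just once: four significant digits.
Hardness H = 1.082 GPa = 1.082e+09 Pa.
Restated in SI base units: W = 5.270 N, H = 1.082e+09 Pa, K = 1.092e-03.
The wear rate dV/dL = K·W/H, per unit distance: 1.092e-03 · 5.270 / 1.082e+09 = 5.319e-12 m³/m.

value=5.319e-12 m^3/m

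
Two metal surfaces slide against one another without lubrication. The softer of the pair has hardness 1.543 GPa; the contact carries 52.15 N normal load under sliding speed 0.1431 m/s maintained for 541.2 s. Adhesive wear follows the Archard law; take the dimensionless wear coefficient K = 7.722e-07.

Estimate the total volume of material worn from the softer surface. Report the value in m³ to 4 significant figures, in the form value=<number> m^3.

All working math runs at exact precision, and intermediates appear rounded; rounded just once: four significant digits.
Convert: Sliding distance L = v·t = 0.1431 m/s × 541.2 s = 77.45 m.
Convert: Hardness H = 1.543 GPa = 1.543e+09 Pa.
Expressed in SI base units: W = 52.15 N, H = 1.543e+09 Pa, K = 7.722e-07.
Worn volume V = K·W·L/H = 7.722e-07 · 52.15 · 77.45 / 1.543e+09 = 2.021e-12 m³.

value=2.021e-12 m^3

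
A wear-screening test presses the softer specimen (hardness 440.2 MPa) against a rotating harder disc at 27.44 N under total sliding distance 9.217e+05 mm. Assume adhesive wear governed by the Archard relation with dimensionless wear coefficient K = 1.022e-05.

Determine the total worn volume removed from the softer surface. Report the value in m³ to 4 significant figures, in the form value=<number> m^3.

value=5.872e-10 m^3

Quoted intermediates are rounded. The computation holds exact precision, and one last rounding to four significant figures.
The distance L = 9.217e+05 mm = 921.7 m.
Hardness H = 440.2 MPa = 4.402e+08 Pa.
In SI base units: W = 27.44 N, H = 4.402e+08 Pa, K = 1.022e-05.
Archard relation: V = K·W·L/H = 1.022e-05 · 27.44 · 921.7 / 4.402e+08 = 5.872e-10 m³.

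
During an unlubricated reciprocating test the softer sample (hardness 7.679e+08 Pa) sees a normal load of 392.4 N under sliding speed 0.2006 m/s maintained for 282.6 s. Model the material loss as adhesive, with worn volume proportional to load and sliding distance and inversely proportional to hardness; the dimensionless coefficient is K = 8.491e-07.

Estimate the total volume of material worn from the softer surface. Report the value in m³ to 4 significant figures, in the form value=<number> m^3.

value=2.460e-11 m^3

The intermediates appear rounded; all working math maintains full precision, and rounded just once: 4 significant figures.
Distance covered L = v·t = 0.2006 m/s × 282.6 s = 56.69 m.
Restated in SI base units: W = 392.4 N, H = 7.679e+08 Pa, K = 8.491e-07.
By Archard's law, V = K·W·L/H = 8.491e-07 · 392.4 · 56.69 / 7.679e+08 = 2.460e-11 m³.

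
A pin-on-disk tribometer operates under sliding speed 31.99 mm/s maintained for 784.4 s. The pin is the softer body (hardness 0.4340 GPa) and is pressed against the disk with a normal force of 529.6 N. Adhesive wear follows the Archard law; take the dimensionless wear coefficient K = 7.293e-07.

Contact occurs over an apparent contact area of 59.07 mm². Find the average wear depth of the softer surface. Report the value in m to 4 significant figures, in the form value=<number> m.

value=3.781e-07 m

Displayed values are rounded. The computation maintains full precision, and rounded just once: four significant digits.
Convert: Sliding speed v = 31.99 mm/s = 0.03199 m/s. Sliding distance L = v·t = 0.03199 m/s × 784.4 s = 25.09 m.
Convert: Hardness H = 0.4340 GPa = 4.340e+08 Pa.
Convert: Contact area A = 59.07 mm² = 5.907e-05 m².
SI base units throughout: W = 529.6 N, H = 4.340e+08 Pa, K = 7.293e-07.
Wear volume V = K·W·L/H = 7.293e-07 · 529.6 · 25.09 / 4.340e+08 = 2.233e-11 m³.
Wear depth h = V/A = 2.233e-11 / 5.907e-05 = 3.781e-07 m.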